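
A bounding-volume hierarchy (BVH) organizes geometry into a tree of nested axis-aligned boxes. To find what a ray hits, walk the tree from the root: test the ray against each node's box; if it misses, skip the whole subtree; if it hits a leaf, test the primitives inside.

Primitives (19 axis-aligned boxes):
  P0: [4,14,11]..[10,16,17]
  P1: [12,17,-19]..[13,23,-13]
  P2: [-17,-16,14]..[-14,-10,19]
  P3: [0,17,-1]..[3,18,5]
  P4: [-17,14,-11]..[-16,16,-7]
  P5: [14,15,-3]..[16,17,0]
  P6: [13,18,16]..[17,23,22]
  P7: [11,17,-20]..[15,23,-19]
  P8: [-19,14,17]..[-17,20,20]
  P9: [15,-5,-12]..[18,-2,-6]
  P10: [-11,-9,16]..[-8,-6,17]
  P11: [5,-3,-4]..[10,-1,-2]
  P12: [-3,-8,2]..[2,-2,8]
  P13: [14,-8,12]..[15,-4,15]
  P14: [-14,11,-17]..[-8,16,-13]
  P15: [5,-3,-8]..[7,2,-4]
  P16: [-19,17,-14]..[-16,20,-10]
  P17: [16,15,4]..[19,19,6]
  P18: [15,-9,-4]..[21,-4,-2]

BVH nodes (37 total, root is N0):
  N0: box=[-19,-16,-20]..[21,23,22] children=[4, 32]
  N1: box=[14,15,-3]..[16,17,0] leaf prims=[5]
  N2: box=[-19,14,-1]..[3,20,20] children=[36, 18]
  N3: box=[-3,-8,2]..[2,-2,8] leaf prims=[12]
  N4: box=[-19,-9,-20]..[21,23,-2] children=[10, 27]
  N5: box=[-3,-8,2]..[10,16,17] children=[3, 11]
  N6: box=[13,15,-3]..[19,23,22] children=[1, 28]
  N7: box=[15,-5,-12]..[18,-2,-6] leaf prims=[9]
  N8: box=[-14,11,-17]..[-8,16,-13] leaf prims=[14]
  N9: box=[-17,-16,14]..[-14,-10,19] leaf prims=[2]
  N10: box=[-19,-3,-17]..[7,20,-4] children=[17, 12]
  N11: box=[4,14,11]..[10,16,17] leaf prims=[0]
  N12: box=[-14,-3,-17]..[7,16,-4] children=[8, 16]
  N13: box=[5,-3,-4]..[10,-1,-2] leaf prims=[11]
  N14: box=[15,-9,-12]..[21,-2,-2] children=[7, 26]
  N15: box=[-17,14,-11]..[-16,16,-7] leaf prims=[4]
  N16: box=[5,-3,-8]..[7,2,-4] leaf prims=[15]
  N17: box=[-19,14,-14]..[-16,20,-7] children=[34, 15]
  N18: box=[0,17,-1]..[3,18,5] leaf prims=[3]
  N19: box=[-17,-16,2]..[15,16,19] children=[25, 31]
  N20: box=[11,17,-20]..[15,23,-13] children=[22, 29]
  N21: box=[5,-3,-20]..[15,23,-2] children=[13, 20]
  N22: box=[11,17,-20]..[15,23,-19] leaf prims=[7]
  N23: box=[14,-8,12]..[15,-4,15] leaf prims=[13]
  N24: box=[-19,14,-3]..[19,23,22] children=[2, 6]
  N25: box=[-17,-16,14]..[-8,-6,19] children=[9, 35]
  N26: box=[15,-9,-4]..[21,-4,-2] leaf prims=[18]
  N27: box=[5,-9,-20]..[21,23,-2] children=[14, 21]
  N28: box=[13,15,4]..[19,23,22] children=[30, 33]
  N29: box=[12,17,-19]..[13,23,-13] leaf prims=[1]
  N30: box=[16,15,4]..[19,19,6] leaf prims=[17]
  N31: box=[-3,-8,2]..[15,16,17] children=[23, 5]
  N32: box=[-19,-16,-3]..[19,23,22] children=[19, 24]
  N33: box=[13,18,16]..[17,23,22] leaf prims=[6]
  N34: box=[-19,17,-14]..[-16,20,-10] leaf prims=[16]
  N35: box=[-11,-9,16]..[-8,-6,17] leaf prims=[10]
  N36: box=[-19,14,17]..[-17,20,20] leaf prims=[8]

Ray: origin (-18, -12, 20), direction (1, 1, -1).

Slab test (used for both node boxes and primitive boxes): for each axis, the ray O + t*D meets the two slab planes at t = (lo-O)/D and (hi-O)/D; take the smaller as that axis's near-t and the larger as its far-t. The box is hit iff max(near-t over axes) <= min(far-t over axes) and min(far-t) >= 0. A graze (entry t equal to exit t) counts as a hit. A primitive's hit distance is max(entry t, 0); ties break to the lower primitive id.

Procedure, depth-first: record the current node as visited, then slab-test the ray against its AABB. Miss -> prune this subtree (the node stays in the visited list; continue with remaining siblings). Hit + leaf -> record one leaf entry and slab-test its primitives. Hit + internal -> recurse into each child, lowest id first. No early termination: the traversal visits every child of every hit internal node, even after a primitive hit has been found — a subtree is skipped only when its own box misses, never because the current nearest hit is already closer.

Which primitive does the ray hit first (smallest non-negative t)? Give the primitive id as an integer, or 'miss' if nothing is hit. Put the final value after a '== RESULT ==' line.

Traverse from the root:
N0 x:[-1,39] y:[-4,35] z:[-2,40] -> hit [-1,35], descend [4, 32]
  N4 x:[-1,39] y:[3,35] z:[22,40] -> hit [22,35], descend [10, 27]
    N10 x:[-1,25] y:[9,32] z:[24,37] -> hit [24,25], descend [12, 17]
      N12 x:[4,25] y:[9,28] z:[24,37] -> hit [24,25], descend [8, 16]
        N8 x:[4,10] y:[23,28] z:[33,37] -> miss, prune
        N16 x:[23,25] y:[9,14] z:[24,28] -> miss, prune
      N17 x:[-1,2] y:[26,32] z:[27,34] -> miss, prune
    N27 x:[23,39] y:[3,35] z:[22,40] -> hit [23,35], descend [14, 21]
      N14 x:[33,39] y:[3,10] z:[22,32] -> miss, prune
      N21 x:[23,33] y:[9,35] z:[22,40] -> hit [23,33], descend [13, 20]
        N13 x:[23,28] y:[9,11] z:[22,24] -> miss, prune
        N20 x:[29,33] y:[29,35] z:[33,40] -> hit [33,33], descend [22, 29]
          N22 x:[29,33] y:[29,35] z:[39,40] -> miss, prune
          N29 x:[30,31] y:[29,35] z:[33,39] -> miss, prune
  N32 x:[-1,37] y:[-4,35] z:[-2,23] -> hit [-1,23], descend [19, 24]
    N19 x:[1,33] y:[-4,28] z:[1,18] -> hit [1,18], descend [25, 31]
      N25 x:[1,10] y:[-4,6] z:[1,6] -> hit [1,6], descend [9, 35]
        N9 x:[1,4] y:[-4,2] z:[1,6] -> hit [1,2] leaf, test {P2@t=1}
        N35 x:[7,10] y:[3,6] z:[3,4] -> miss, prune
      N31 x:[15,33] y:[4,28] z:[3,18] -> hit [15,18], descend [5, 23]
        N5 x:[15,28] y:[4,28] z:[3,18] -> hit [15,18], descend [3, 11]
          N3 x:[15,20] y:[4,10] z:[12,18] -> miss, prune
          N11 x:[22,28] y:[26,28] z:[3,9] -> miss, prune
        N23 x:[32,33] y:[4,8] z:[5,8] -> miss, prune
    N24 x:[-1,37] y:[26,35] z:[-2,23] -> miss, prune

Visited [0, 4, 10, 12, 8, 16, 17, 27, 14, 21, 13, 20, 22, 29, 32, 19, 25, 9, 35, 31, 5, 3, 11, 23, 24]. Tests: 25 box, 1 leaf. Nearest: P2.

== RESULT ==
2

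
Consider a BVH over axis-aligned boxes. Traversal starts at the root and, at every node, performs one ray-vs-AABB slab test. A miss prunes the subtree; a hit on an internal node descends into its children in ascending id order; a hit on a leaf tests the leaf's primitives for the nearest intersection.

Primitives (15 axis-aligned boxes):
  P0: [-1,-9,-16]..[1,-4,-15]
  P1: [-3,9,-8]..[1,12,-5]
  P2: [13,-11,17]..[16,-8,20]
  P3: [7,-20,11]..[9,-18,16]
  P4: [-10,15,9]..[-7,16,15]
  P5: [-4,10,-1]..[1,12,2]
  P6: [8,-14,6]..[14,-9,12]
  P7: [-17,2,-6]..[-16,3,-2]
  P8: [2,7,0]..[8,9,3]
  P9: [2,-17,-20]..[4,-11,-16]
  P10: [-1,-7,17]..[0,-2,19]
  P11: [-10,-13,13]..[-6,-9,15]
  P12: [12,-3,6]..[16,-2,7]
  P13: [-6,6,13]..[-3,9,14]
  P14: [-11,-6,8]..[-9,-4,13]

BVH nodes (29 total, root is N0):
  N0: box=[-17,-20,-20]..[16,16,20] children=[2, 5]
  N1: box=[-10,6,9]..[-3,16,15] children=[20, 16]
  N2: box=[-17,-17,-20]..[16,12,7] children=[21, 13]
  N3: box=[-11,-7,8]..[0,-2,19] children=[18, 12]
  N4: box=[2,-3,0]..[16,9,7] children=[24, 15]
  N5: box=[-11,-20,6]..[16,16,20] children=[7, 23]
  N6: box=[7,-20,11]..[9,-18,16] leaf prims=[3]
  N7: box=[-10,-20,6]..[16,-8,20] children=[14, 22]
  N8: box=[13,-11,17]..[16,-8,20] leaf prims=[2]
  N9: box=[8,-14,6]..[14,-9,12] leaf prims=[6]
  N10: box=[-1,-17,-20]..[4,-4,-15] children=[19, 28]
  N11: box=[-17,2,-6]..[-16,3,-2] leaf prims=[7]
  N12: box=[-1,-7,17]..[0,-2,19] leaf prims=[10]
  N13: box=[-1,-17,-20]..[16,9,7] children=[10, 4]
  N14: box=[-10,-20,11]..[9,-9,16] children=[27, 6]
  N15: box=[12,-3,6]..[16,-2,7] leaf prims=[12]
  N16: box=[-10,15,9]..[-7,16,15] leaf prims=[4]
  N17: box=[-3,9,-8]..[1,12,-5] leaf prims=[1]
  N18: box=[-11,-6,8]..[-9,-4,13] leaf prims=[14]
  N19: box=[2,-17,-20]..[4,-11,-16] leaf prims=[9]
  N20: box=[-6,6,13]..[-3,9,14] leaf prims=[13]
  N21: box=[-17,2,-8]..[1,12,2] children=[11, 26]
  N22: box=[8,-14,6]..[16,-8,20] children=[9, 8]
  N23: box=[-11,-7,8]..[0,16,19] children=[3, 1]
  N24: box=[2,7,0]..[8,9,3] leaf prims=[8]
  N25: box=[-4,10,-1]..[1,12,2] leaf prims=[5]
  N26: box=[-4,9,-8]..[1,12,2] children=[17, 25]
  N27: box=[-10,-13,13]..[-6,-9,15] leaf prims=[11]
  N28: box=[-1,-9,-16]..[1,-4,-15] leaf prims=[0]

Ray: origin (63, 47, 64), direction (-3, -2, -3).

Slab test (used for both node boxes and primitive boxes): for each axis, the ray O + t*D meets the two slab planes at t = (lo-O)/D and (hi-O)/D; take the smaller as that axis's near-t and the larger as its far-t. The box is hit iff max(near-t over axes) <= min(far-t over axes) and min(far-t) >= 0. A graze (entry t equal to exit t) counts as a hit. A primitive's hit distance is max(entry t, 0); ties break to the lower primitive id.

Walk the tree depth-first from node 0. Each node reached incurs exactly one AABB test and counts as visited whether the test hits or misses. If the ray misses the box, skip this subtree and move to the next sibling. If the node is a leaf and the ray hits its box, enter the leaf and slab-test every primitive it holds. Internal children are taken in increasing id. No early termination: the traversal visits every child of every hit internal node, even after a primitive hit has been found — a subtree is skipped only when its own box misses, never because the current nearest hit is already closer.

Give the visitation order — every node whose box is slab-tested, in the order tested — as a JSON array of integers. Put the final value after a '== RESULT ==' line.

Walk:
N0 x:[47/3,80/3] y:[31/2,67/2] z:[44/3,28] -> hit [47/3,80/3], descend [2, 5]
  N2 x:[47/3,80/3] y:[35/2,32] z:[19,28] -> hit [19,80/3], descend [13, 21]
    N13 x:[47/3,64/3] y:[19,32] z:[19,28] -> hit [19,64/3], descend [4, 10]
      N4 x:[47/3,61/3] y:[19,25] z:[19,64/3] -> hit [19,61/3], descend [15, 24]
        N15 x:[47/3,17] y:[49/2,25] z:[19,58/3] -> miss, prune
        N24 x:[55/3,61/3] y:[19,20] z:[61/3,64/3] -> miss, prune
      N10 x:[59/3,64/3] y:[51/2,32] z:[79/3,28] -> miss, prune
    N21 x:[62/3,80/3] y:[35/2,45/2] z:[62/3,24] -> hit [62/3,45/2], descend [11, 26]
      N11 x:[79/3,80/3] y:[22,45/2] z:[22,70/3] -> miss, prune
      N26 x:[62/3,67/3] y:[35/2,19] z:[62/3,24] -> miss, prune
  N5 x:[47/3,74/3] y:[31/2,67/2] z:[44/3,58/3] -> hit [47/3,58/3], descend [7, 23]
    N7 x:[47/3,73/3] y:[55/2,67/2] z:[44/3,58/3] -> miss, prune
    N23 x:[21,74/3] y:[31/2,27] z:[15,56/3] -> miss, prune

Visited [0, 2, 13, 4, 15, 24, 10, 21, 11, 26, 5, 7, 23]. Tests: 13 box, 0 leaf. Nearest: miss.

== RESULT ==
[0, 2, 13, 4, 15, 24, 10, 21, 11, 26, 5, 7, 23]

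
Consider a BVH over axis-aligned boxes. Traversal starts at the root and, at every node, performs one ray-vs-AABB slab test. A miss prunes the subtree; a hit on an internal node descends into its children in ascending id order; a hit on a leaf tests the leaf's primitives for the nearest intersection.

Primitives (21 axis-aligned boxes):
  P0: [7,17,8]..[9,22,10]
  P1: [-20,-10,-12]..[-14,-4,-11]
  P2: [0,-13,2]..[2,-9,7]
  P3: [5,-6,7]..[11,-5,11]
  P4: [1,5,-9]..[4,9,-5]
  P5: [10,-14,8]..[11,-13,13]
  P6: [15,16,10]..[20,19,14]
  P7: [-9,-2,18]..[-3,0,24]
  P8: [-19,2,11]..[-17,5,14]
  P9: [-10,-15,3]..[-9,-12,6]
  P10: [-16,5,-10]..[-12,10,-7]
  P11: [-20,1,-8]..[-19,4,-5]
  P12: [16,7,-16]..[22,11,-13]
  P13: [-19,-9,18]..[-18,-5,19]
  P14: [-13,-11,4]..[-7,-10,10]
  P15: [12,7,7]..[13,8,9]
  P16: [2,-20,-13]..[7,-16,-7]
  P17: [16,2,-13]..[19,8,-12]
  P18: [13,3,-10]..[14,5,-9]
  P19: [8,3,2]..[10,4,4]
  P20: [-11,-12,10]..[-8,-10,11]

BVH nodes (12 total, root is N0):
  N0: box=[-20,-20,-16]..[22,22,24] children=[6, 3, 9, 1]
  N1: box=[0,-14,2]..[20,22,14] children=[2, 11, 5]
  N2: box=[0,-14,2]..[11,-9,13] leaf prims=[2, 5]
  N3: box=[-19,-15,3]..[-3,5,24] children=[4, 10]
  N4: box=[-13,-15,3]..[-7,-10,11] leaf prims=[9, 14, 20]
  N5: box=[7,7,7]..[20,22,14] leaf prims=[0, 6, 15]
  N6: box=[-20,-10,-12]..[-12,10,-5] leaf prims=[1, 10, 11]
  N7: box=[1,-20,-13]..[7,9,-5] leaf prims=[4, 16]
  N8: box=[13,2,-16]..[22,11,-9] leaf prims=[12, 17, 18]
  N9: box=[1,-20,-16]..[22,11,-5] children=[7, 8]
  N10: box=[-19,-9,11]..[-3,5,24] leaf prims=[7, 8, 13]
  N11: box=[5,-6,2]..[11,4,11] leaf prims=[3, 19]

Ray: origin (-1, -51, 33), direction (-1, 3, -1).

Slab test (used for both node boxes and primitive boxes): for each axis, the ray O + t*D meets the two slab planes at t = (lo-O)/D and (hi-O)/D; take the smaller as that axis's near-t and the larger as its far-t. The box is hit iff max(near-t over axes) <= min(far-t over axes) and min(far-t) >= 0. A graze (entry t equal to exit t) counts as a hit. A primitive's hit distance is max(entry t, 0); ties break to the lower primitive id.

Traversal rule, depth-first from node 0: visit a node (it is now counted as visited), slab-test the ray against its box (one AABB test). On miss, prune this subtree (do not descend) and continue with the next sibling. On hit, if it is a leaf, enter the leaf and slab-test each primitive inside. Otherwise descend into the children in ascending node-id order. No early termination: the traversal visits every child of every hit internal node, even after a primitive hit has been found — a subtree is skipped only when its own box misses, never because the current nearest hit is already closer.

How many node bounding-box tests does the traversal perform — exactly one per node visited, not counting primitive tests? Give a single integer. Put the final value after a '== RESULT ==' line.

Traverse from the root:
N0 x:[-23,19] y:[31/3,73/3] z:[9,49] -> hit [31/3,19], descend [1, 3, 6, 9]
  N1 x:[-21,-1] y:[37/3,73/3] z:[19,31] -> miss, prune
  N3 x:[2,18] y:[12,56/3] z:[9,30] -> hit [12,18], descend [4, 10]
    N4 x:[6,12] y:[12,41/3] z:[22,30] -> miss, prune
    N10 x:[2,18] y:[14,56/3] z:[9,22] -> hit [14,18] leaf, test {P7(miss), P8(miss), P13(miss)}
  N6 x:[11,19] y:[41/3,61/3] z:[38,45] -> miss, prune
  N9 x:[-23,-2] y:[31/3,62/3] z:[38,49] -> miss, prune

order=[0, 1, 3, 4, 10, 6, 9]  |boxes|=7  |leaves|=1  hit=miss

== RESULT ==
7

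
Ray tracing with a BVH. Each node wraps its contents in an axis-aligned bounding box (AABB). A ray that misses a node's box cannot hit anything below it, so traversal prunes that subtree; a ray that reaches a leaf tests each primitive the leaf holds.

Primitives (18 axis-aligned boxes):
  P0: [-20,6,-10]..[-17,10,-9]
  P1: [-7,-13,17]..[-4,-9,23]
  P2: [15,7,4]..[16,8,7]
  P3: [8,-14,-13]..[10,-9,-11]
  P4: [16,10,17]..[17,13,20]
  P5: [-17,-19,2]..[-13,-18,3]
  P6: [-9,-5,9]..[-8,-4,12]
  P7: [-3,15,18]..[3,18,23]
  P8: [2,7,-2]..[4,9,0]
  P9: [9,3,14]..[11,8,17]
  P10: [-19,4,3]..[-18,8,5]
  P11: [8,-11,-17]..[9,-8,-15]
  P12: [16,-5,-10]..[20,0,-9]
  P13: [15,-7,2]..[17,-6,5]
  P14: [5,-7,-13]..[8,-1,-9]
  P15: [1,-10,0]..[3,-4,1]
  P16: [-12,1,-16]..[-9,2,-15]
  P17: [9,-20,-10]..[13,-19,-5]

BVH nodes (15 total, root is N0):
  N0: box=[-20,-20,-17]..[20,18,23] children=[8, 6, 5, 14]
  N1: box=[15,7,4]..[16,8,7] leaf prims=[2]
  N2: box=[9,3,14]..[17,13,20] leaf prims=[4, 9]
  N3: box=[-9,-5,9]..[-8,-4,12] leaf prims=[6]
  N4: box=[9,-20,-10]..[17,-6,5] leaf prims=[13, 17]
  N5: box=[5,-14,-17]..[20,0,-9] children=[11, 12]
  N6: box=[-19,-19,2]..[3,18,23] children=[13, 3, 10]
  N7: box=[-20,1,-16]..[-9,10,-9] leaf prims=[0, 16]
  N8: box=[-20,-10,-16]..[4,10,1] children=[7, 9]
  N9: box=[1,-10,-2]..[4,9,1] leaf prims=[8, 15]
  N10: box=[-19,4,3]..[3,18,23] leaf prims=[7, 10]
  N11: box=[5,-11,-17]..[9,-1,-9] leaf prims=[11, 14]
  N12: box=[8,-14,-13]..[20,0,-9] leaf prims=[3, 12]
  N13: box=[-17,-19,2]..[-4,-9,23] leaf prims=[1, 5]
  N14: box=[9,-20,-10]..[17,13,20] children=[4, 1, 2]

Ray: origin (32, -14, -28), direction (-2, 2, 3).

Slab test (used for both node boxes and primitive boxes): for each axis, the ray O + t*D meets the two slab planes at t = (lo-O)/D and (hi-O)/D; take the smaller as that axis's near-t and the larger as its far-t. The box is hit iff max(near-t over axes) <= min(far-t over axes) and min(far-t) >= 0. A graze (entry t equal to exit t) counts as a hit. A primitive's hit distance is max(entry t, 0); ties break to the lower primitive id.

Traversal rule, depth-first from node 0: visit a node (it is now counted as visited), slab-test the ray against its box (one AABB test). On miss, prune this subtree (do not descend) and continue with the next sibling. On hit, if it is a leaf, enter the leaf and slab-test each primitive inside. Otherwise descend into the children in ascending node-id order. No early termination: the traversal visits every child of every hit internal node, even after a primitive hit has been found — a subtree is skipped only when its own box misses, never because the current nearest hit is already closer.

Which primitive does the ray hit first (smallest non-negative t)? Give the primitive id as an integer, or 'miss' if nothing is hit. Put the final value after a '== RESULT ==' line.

Walk:
N0 x:[6,26] y:[-3,16] z:[11/3,17] -> hit [6,16], descend [5, 6, 8, 14]
  N5 x:[6,27/2] y:[0,7] z:[11/3,19/3] -> hit [6,19/3], descend [11, 12]
    N11 x:[23/2,27/2] y:[3/2,13/2] z:[11/3,19/3] -> miss, prune
    N12 x:[6,12] y:[0,7] z:[5,19/3] -> hit [6,19/3] leaf, test {P3(miss), P12@t=6}
  N6 x:[29/2,51/2] y:[-5/2,16] z:[10,17] -> hit [29/2,16], descend [3, 10, 13]
    N3 x:[20,41/2] y:[9/2,5] z:[37/3,40/3] -> miss, prune
    N10 x:[29/2,51/2] y:[9,16] z:[31/3,17] -> hit [29/2,16] leaf, test {P7@t=46/3, P10(miss)}
    N13 x:[18,49/2] y:[-5/2,5/2] z:[10,17] -> miss, prune
  N8 x:[14,26] y:[2,12] z:[4,29/3] -> miss, prune
  N14 x:[15/2,23/2] y:[-3,27/2] z:[6,16] -> hit [15/2,23/2], descend [1, 2, 4]
    N1 x:[8,17/2] y:[21/2,11] z:[32/3,35/3] -> miss, prune
    N2 x:[15/2,23/2] y:[17/2,27/2] z:[14,16] -> miss, prune
    N4 x:[15/2,23/2] y:[-3,4] z:[6,11] -> miss, prune

order=[0, 5, 11, 12, 6, 3, 10, 13, 8, 14, 1, 2, 4]  |boxes|=13  |leaves|=2  hit=P12

== RESULT ==
12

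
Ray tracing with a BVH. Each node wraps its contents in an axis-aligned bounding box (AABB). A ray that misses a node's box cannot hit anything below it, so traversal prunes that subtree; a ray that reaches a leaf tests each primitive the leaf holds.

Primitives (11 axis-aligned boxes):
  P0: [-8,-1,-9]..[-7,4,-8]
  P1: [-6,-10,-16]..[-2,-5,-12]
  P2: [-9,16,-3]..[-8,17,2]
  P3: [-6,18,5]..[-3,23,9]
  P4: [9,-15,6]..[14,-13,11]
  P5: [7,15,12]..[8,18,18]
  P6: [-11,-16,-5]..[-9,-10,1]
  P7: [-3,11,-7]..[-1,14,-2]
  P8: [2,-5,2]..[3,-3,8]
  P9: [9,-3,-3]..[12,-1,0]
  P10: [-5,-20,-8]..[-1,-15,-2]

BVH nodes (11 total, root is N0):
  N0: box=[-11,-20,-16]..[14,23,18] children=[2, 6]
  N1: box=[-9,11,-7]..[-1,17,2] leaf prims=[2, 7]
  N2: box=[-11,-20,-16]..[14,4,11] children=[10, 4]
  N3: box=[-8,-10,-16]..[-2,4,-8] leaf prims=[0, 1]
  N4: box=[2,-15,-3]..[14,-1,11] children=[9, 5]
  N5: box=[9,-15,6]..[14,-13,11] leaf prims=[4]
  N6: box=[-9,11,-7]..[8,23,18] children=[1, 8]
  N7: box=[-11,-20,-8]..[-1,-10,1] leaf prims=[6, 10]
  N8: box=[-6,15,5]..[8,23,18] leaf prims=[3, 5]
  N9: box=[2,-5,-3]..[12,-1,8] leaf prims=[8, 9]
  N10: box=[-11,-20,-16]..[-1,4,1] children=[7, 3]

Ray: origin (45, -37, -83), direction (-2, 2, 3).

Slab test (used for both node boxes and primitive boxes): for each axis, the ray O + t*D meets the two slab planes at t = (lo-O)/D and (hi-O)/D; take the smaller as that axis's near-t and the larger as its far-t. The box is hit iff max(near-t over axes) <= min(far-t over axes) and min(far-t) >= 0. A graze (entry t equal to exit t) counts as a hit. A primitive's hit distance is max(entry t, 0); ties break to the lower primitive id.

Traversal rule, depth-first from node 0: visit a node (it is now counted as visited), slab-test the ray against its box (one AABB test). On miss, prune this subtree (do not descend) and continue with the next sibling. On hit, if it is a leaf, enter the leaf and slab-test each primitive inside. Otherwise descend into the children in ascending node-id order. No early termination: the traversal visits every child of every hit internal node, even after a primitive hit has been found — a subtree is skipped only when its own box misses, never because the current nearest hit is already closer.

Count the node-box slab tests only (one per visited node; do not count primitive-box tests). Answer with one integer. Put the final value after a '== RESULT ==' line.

Walk:
N0 x:[31/2,28] y:[17/2,30] z:[67/3,101/3] -> hit [67/3,28], descend [2, 6]
  N2 x:[31/2,28] y:[17/2,41/2] z:[67/3,94/3] -> miss, prune
  N6 x:[37/2,27] y:[24,30] z:[76/3,101/3] -> hit [76/3,27], descend [1, 8]
    N1 x:[23,27] y:[24,27] z:[76/3,85/3] -> hit [76/3,27] leaf, test {P2@t=80/3, P7(miss)}
    N8 x:[37/2,51/2] y:[26,30] z:[88/3,101/3] -> miss, prune

order=[0, 2, 6, 1, 8]  |boxes|=5  |leaves|=1  hit=P2

== RESULT ==
5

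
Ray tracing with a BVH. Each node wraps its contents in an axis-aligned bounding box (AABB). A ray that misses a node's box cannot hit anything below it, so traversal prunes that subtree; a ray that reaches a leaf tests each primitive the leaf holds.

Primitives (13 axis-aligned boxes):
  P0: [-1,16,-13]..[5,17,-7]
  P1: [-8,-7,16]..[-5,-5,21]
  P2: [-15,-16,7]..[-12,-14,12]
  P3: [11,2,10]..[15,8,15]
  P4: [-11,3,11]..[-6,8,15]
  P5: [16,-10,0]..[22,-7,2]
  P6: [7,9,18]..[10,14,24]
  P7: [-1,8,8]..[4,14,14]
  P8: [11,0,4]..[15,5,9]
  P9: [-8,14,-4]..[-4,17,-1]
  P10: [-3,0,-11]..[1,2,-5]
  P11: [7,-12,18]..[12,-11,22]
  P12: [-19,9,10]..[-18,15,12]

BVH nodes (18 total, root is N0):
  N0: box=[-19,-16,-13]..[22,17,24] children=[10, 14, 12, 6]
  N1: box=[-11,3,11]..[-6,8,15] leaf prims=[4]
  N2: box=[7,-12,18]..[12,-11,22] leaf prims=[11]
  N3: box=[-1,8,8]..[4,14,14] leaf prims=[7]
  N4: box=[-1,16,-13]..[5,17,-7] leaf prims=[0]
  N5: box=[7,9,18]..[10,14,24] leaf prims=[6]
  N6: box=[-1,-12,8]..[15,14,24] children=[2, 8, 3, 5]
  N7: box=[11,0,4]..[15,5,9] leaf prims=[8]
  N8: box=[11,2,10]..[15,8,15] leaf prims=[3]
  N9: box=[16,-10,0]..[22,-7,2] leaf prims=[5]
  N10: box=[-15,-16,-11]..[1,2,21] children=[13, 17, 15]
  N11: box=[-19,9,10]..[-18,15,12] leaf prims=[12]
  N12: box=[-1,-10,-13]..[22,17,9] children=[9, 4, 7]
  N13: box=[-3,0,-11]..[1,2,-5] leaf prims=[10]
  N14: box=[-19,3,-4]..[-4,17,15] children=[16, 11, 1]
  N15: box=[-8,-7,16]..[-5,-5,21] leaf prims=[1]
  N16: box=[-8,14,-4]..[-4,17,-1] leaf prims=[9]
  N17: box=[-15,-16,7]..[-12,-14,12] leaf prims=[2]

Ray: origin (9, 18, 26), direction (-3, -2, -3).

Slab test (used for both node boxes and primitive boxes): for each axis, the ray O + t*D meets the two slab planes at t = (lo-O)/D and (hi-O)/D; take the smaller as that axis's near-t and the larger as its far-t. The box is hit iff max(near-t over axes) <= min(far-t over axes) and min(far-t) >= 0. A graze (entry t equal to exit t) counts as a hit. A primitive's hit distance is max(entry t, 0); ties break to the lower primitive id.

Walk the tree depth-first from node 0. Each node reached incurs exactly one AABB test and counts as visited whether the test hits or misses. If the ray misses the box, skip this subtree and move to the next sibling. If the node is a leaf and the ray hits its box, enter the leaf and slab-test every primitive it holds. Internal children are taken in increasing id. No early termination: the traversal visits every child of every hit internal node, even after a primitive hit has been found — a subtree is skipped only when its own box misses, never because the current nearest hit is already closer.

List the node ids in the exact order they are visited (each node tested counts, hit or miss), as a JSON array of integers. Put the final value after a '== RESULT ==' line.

Trace the traversal:
N0 x:[-13/3,28/3] y:[1/2,17] z:[2/3,13] -> hit [2/3,28/3], descend [6, 10, 12, 14]
  N6 x:[-2,10/3] y:[2,15] z:[2/3,6] -> hit [2,10/3], descend [2, 3, 5, 8]
    N2 x:[-1,2/3] y:[29/2,15] z:[4/3,8/3] -> miss, prune
    N3 x:[5/3,10/3] y:[2,5] z:[4,6] -> miss, prune
    N5 x:[-1/3,2/3] y:[2,9/2] z:[2/3,8/3] -> miss, prune
    N8 x:[-2,-2/3] y:[5,8] z:[11/3,16/3] -> miss, prune
  N10 x:[8/3,8] y:[8,17] z:[5/3,37/3] -> hit [8,8], descend [13, 15, 17]
    N13 x:[8/3,4] y:[8,9] z:[31/3,37/3] -> miss, prune
    N15 x:[14/3,17/3] y:[23/2,25/2] z:[5/3,10/3] -> miss, prune
    N17 x:[7,8] y:[16,17] z:[14/3,19/3] -> miss, prune
  N12 x:[-13/3,10/3] y:[1/2,14] z:[17/3,13] -> miss, prune
  N14 x:[13/3,28/3] y:[1/2,15/2] z:[11/3,10] -> hit [13/3,15/2], descend [1, 11, 16]
    N1 x:[5,20/3] y:[5,15/2] z:[11/3,5] -> hit [5,5] leaf, test {P4@t=5}
    N11 x:[9,28/3] y:[3/2,9/2] z:[14/3,16/3] -> miss, prune
    N16 x:[13/3,17/3] y:[1/2,2] z:[9,10] -> miss, prune

Visited [0, 6, 2, 3, 5, 8, 10, 13, 15, 17, 12, 14, 1, 11, 16]. Tests: 15 box, 1 leaf. Nearest: P4.

== RESULT ==
[0, 6, 2, 3, 5, 8, 10, 13, 15, 17, 12, 14, 1, 11, 16]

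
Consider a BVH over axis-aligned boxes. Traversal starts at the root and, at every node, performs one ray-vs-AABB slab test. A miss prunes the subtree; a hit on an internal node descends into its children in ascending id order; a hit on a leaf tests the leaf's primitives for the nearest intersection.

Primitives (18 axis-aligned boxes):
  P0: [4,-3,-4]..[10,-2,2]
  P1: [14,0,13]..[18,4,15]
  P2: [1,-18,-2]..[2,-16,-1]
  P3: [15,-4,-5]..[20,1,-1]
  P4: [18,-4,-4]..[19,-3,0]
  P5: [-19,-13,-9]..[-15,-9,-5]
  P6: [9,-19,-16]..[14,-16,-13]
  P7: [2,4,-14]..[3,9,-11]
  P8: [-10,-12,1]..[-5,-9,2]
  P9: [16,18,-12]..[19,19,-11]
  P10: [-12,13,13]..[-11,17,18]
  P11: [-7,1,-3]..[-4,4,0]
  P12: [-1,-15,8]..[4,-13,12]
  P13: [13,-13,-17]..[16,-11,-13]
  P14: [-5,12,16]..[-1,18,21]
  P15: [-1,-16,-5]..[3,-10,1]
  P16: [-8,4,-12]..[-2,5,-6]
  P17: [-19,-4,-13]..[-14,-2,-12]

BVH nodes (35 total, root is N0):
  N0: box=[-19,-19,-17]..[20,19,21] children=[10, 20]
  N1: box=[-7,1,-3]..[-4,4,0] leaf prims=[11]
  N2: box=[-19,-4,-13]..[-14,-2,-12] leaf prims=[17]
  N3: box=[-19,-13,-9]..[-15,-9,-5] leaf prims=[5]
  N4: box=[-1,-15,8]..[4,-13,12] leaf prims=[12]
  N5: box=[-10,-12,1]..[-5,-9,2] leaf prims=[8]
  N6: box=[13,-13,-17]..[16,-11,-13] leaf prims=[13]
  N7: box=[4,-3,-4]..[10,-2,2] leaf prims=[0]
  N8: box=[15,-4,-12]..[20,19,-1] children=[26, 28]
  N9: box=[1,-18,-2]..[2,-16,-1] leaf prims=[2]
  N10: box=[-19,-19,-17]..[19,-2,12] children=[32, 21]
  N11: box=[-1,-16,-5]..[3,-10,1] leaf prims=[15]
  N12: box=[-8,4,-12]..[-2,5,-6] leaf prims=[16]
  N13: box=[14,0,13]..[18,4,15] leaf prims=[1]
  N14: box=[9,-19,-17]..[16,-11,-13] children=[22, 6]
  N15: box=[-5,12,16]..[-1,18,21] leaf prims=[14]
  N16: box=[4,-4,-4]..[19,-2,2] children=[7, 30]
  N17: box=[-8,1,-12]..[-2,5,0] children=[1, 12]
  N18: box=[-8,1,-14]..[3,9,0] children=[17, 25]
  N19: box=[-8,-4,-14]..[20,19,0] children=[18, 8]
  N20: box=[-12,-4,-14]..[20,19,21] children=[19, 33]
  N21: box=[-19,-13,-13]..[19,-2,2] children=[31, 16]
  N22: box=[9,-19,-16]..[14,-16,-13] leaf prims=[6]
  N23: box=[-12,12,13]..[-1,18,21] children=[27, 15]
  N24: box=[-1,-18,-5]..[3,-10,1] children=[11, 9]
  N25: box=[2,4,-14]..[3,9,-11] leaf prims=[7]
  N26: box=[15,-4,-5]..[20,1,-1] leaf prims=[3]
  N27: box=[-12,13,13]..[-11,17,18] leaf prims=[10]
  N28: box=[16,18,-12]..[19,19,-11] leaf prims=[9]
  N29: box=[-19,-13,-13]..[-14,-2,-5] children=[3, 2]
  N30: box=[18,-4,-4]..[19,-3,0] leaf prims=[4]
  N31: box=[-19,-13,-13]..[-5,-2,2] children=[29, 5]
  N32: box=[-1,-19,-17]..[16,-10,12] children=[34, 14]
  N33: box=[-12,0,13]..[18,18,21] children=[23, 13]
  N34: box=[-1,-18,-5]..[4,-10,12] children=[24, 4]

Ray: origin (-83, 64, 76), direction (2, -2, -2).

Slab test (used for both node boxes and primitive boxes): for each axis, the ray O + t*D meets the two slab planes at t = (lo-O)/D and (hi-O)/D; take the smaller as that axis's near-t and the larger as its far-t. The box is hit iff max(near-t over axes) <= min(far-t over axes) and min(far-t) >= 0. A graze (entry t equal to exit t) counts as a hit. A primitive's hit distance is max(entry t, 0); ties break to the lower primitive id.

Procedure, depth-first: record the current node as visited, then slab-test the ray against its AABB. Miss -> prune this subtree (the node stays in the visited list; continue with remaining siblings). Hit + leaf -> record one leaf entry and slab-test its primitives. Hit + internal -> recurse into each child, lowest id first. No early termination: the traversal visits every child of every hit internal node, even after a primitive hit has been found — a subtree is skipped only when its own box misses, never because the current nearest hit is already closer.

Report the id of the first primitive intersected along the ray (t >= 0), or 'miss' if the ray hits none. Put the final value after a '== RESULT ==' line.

Traverse from the root:
N0 x:[32,103/2] y:[45/2,83/2] z:[55/2,93/2] -> hit [32,83/2], descend [10, 20]
  N10 x:[32,51] y:[33,83/2] z:[32,93/2] -> hit [33,83/2], descend [21, 32]
    N21 x:[32,51] y:[33,77/2] z:[37,89/2] -> hit [37,77/2], descend [16, 31]
      N16 x:[87/2,51] y:[33,34] z:[37,40] -> miss, prune
      N31 x:[32,39] y:[33,77/2] z:[37,89/2] -> hit [37,77/2], descend [5, 29]
        N5 x:[73/2,39] y:[73/2,38] z:[37,75/2] -> hit [37,75/2] leaf, test {P8@t=37}
        N29 x:[32,69/2] y:[33,77/2] z:[81/2,89/2] -> miss, prune
    N32 x:[41,99/2] y:[37,83/2] z:[32,93/2] -> hit [41,83/2], descend [14, 34]
      N14 x:[46,99/2] y:[75/2,83/2] z:[89/2,93/2] -> miss, prune
      N34 x:[41,87/2] y:[37,41] z:[32,81/2] -> miss, prune
  N20 x:[71/2,103/2] y:[45/2,34] z:[55/2,45] -> miss, prune

Visited [0, 10, 21, 16, 31, 5, 29, 32, 14, 34, 20]. Tests: 11 box, 1 leaf. Nearest: P8.

== RESULT ==
8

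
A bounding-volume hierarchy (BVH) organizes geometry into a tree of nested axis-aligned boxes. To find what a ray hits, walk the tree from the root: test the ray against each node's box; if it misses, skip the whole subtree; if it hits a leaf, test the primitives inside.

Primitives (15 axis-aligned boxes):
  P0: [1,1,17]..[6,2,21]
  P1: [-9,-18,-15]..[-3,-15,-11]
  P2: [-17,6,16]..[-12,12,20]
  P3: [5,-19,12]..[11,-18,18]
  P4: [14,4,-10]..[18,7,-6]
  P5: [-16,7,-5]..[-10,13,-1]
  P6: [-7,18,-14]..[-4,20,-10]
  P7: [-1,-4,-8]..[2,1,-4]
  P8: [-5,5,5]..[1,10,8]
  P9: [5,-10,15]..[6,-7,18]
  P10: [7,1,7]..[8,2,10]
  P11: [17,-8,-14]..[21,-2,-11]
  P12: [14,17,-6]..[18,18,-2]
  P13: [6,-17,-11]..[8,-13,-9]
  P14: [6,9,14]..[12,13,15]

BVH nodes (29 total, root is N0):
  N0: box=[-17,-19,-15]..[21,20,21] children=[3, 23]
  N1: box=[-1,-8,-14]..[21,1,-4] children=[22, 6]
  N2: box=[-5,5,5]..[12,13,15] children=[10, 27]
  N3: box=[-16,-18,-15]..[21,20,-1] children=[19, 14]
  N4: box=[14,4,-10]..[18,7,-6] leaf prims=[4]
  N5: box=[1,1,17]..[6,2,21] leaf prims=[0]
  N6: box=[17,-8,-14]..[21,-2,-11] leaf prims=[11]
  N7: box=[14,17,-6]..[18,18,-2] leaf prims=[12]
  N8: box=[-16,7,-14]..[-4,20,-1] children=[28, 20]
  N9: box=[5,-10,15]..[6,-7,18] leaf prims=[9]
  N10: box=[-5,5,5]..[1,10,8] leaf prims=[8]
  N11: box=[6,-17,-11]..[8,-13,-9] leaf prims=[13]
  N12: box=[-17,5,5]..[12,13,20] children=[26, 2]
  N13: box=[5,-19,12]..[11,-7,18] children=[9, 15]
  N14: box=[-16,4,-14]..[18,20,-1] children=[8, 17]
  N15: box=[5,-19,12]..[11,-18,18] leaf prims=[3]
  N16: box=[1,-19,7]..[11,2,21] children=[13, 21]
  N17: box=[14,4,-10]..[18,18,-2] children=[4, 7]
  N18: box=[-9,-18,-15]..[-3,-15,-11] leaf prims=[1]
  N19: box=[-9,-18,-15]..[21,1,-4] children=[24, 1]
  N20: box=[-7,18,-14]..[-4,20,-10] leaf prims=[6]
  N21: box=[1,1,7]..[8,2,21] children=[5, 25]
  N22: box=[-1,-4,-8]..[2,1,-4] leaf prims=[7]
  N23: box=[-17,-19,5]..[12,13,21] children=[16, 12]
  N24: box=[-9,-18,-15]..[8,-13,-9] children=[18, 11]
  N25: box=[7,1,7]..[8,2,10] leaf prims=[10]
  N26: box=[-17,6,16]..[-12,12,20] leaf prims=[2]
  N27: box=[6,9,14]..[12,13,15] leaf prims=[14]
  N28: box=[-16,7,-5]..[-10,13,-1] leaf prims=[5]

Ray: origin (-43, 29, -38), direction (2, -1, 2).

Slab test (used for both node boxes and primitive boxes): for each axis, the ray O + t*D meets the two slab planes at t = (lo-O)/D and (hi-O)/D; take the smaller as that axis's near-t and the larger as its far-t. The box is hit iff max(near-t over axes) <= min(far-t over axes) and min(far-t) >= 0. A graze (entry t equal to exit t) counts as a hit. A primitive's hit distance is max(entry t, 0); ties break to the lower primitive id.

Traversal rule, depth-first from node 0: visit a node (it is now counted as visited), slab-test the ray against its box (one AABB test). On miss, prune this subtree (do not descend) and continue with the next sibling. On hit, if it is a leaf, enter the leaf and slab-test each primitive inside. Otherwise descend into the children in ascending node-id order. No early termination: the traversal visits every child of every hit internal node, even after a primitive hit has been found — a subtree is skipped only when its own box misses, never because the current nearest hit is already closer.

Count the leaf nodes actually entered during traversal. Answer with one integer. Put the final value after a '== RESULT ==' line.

Walk:
N0 x:[13,32] y:[9,48] z:[23/2,59/2] -> hit [13,59/2], descend [3, 23]
  N3 x:[27/2,32] y:[9,47] z:[23/2,37/2] -> hit [27/2,37/2], descend [14, 19]
    N14 x:[27/2,61/2] y:[9,25] z:[12,37/2] -> hit [27/2,37/2], descend [8, 17]
      N8 x:[27/2,39/2] y:[9,22] z:[12,37/2] -> hit [27/2,37/2], descend [20, 28]
        N20 x:[18,39/2] y:[9,11] z:[12,14] -> miss, prune
        N28 x:[27/2,33/2] y:[16,22] z:[33/2,37/2] -> hit [33/2,33/2] leaf, test {P5@t=33/2}
      N17 x:[57/2,61/2] y:[11,25] z:[14,18] -> miss, prune
    N19 x:[17,32] y:[28,47] z:[23/2,17] -> miss, prune
  N23 x:[13,55/2] y:[16,48] z:[43/2,59/2] -> hit [43/2,55/2], descend [12, 16]
    N12 x:[13,55/2] y:[16,24] z:[43/2,29] -> hit [43/2,24], descend [2, 26]
      N2 x:[19,55/2] y:[16,24] z:[43/2,53/2] -> hit [43/2,24], descend [10, 27]
        N10 x:[19,22] y:[19,24] z:[43/2,23] -> hit [43/2,22] leaf, test {P8@t=43/2}
        N27 x:[49/2,55/2] y:[16,20] z:[26,53/2] -> miss, prune
      N26 x:[13,31/2] y:[17,23] z:[27,29] -> miss, prune
    N16 x:[22,27] y:[27,48] z:[45/2,59/2] -> hit [27,27], descend [13, 21]
      N13 x:[24,27] y:[36,48] z:[25,28] -> miss, prune
      N21 x:[22,51/2] y:[27,28] z:[45/2,59/2] -> miss, prune

17 AABB tests over nodes [0, 3, 14, 8, 20, 28, 17, 19, 23, 12, 2, 10, 27, 26, 16, 13, 21]; 2 leaves entered; closest P5.

== RESULT ==
2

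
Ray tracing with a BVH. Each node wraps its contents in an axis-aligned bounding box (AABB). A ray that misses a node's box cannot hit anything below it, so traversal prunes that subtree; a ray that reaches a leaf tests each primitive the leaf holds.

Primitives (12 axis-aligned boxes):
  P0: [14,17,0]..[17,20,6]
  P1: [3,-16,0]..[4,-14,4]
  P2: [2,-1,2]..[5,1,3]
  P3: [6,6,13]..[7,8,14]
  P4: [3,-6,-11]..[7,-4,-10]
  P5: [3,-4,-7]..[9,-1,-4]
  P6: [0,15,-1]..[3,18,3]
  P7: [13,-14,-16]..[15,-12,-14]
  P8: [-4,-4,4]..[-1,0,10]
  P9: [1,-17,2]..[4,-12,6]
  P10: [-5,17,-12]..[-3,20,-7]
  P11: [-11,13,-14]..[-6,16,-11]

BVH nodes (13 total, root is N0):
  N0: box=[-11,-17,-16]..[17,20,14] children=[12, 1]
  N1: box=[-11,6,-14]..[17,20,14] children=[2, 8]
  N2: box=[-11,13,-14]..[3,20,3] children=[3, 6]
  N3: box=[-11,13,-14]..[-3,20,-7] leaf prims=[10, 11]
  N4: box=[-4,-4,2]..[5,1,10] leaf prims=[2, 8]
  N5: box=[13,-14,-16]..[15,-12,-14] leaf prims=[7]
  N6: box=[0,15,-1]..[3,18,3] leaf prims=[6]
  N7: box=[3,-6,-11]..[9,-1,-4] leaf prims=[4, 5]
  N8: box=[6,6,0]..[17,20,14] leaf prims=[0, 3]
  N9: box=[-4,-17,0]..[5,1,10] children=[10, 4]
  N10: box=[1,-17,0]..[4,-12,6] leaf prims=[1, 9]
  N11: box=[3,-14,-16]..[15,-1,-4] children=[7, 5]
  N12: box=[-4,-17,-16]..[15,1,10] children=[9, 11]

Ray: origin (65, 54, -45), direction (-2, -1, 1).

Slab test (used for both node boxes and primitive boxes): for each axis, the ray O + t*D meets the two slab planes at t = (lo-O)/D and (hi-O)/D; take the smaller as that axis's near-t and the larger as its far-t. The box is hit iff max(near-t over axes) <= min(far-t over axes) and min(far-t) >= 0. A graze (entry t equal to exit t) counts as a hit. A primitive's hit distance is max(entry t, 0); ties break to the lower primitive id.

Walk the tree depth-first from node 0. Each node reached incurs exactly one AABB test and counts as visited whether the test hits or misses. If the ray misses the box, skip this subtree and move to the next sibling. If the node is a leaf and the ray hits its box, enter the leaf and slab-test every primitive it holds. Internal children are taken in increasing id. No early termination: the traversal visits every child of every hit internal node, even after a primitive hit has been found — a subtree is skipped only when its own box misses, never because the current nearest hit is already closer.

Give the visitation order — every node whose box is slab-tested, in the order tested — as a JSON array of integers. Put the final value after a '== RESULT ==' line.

Traverse from the root:
N0 x:[24,38] y:[34,71] z:[29,59] -> hit [34,38], descend [1, 12]
  N1 x:[24,38] y:[34,48] z:[31,59] -> hit [34,38], descend [2, 8]
    N2 x:[31,38] y:[34,41] z:[31,48] -> hit [34,38], descend [3, 6]
      N3 x:[34,38] y:[34,41] z:[31,38] -> hit [34,38] leaf, test {P10@t=34, P11(miss)}
      N6 x:[31,65/2] y:[36,39] z:[44,48] -> miss, prune
    N8 x:[24,59/2] y:[34,48] z:[45,59] -> miss, prune
  N12 x:[25,69/2] y:[53,71] z:[29,55] -> miss, prune

7 AABB tests over nodes [0, 1, 2, 3, 6, 8, 12]; 1 leaf entered; closest P10.

== RESULT ==
[0, 1, 2, 3, 6, 8, 12]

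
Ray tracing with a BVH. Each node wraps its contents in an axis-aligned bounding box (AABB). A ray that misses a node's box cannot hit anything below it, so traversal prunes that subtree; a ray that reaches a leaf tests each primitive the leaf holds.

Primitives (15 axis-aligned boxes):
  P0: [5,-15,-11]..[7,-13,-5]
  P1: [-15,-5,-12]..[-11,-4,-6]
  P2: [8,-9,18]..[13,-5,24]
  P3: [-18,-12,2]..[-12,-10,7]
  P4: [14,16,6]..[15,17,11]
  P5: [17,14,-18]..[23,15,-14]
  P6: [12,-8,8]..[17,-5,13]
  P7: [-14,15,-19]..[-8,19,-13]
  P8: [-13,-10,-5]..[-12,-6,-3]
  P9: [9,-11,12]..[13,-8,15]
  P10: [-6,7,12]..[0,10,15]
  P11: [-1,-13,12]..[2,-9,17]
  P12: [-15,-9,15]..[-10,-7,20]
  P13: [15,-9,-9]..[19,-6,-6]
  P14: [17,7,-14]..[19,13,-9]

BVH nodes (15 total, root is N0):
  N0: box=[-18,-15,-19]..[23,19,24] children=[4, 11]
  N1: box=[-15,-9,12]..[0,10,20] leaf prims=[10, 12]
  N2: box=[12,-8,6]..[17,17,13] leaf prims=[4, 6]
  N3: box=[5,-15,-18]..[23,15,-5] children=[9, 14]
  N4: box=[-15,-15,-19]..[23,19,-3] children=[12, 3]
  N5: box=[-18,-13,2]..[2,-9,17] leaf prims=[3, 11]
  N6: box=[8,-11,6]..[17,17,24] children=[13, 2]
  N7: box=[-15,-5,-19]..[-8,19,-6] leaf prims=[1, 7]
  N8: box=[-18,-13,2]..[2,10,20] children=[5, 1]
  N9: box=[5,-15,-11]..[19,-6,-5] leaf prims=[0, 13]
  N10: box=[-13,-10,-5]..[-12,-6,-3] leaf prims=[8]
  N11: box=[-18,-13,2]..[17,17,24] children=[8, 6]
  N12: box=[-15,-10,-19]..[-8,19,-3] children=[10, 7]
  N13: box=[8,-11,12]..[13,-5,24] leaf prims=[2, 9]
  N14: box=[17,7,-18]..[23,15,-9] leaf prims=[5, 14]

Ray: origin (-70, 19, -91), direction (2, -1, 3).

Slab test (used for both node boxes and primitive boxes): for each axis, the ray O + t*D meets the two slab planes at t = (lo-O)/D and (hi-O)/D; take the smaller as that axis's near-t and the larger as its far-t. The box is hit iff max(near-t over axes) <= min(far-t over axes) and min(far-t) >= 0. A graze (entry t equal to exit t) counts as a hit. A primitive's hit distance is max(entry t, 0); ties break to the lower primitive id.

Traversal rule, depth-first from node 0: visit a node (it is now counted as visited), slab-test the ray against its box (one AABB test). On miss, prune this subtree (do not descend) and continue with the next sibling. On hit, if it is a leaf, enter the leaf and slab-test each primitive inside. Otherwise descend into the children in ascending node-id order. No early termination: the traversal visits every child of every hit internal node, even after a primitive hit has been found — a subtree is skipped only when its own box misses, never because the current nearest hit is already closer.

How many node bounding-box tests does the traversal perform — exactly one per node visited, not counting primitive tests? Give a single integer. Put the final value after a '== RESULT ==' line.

Walk:
N0 x:[26,93/2] y:[0,34] z:[24,115/3] -> hit [26,34], descend [4, 11]
  N4 x:[55/2,93/2] y:[0,34] z:[24,88/3] -> hit [55/2,88/3], descend [3, 12]
    N3 x:[75/2,93/2] y:[4,34] z:[73/3,86/3] -> miss, prune
    N12 x:[55/2,31] y:[0,29] z:[24,88/3] -> hit [55/2,29], descend [7, 10]
      N7 x:[55/2,31] y:[0,24] z:[24,85/3] -> miss, prune
      N10 x:[57/2,29] y:[25,29] z:[86/3,88/3] -> hit [86/3,29] leaf, test {P8@t=86/3}
  N11 x:[26,87/2] y:[2,32] z:[31,115/3] -> hit [31,32], descend [6, 8]
    N6 x:[39,87/2] y:[2,30] z:[97/3,115/3] -> miss, prune
    N8 x:[26,36] y:[9,32] z:[31,37] -> hit [31,32], descend [1, 5]
      N1 x:[55/2,35] y:[9,28] z:[103/3,37] -> miss, prune
      N5 x:[26,36] y:[28,32] z:[31,36] -> hit [31,32] leaf, test {P3(miss), P11(miss)}

Summary -> nodes [0, 4, 3, 12, 7, 10, 11, 6, 8, 1, 5]; box-tests=11; leaf-entries=2; first=P8

== RESULT ==
11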